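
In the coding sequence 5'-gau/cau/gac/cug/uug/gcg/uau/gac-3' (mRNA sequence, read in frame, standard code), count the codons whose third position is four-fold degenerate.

Codon 1 GAU (Asp): third position 2-fold.
Codon 2 CAU (His): third position 2-fold.
Codon 3 GAC (Asp): third position 2-fold.
Codon 4 CUG (Leu): third position 4-fold.
Codon 5 UUG (Leu): third position 2-fold.
Codon 6 GCG (Ala): third position 4-fold.
Codon 7 UAU (Tyr): third position 2-fold.
Codon 8 GAC (Asp): third position 2-fold.
Four-fold degenerate third positions: 2.

2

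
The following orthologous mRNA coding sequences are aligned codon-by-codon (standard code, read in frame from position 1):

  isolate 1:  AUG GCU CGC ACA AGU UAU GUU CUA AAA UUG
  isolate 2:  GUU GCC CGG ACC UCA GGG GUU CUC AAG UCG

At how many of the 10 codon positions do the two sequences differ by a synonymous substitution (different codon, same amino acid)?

Codon 1: AUG Met / GUU Val — nonsynonymous.
Codon 2: GCU Ala / GCC Ala — synonymous.
Codon 3: CGC Arg / CGG Arg — synonymous.
Codon 4: ACA Thr / ACC Thr — synonymous.
Codon 5: AGU Ser / UCA Ser — synonymous.
Codon 6: UAU Tyr / GGG Gly — nonsynonymous.
Codon 7: GUU Val / GUU Val — identical.
Codon 8: CUA Leu / CUC Leu — synonymous.
Codon 9: AAA Lys / AAG Lys — synonymous.
Codon 10: UUG Leu / UCG Ser — nonsynonymous.
Synonymous differences: 6.

6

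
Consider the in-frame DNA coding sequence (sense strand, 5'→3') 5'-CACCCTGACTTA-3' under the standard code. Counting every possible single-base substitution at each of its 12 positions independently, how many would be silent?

7

Codon 1 (CAC, His): 1 synonymous substitution.
Codon 2 (CCT, Pro): 3 synonymous substitutions.
Codon 3 (GAC, Asp): 1 synonymous substitution.
Codon 4 (TTA, Leu): 2 synonymous substitutions.
Total: 1 + 3 + 1 + 2 = 7.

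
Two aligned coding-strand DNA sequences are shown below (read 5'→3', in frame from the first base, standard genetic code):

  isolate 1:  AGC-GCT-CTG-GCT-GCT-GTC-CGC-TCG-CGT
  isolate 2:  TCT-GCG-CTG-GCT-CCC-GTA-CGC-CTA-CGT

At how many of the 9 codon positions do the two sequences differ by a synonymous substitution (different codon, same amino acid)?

Codon 1: AGC Ser / TCT Ser — synonymous.
Codon 2: GCT Ala / GCG Ala — synonymous.
Codon 3: CTG Leu / CTG Leu — identical.
Codon 4: GCT Ala / GCT Ala — identical.
Codon 5: GCT Ala / CCC Pro — nonsynonymous.
Codon 6: GTC Val / GTA Val — synonymous.
Codon 7: CGC Arg / CGC Arg — identical.
Codon 8: TCG Ser / CTA Leu — nonsynonymous.
Codon 9: CGT Arg / CGT Arg — identical.
Synonymous differences: 3.

3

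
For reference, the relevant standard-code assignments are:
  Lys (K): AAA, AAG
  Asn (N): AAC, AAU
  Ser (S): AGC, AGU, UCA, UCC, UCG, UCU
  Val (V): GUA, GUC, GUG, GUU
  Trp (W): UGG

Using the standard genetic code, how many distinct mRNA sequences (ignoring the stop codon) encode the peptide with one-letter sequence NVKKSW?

192

Asn: 2 codons.
Val: 4 codons.
Lys: 2 codons.
Lys: 2 codons.
Ser: 6 codons.
Trp: 1 codon.
2 × 4 × 2 × 2 × 6 × 1 = 192.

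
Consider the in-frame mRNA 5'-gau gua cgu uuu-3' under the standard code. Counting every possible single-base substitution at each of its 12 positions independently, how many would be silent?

Codon 1 (GAU, Asp): 1 synonymous substitution.
Codon 2 (GUA, Val): 3 synonymous substitutions.
Codon 3 (CGU, Arg): 3 synonymous substitutions.
Codon 4 (UUU, Phe): 1 synonymous substitution.
Total: 1 + 3 + 3 + 1 = 8.

8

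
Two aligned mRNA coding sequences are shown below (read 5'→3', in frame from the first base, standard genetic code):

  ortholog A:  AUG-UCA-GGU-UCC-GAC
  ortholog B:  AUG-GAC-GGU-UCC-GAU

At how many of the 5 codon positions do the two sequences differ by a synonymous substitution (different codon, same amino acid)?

Codon 1: AUG Met / AUG Met — identical.
Codon 2: UCA Ser / GAC Asp — nonsynonymous.
Codon 3: GGU Gly / GGU Gly — identical.
Codon 4: UCC Ser / UCC Ser — identical.
Codon 5: GAC Asp / GAU Asp — synonymous.
Synonymous differences: 1.

1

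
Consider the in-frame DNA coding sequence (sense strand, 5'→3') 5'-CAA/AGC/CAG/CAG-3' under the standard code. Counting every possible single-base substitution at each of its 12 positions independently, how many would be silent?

Codon 1 (CAA, Gln): 1 synonymous substitution.
Codon 2 (AGC, Ser): 1 synonymous substitution.
Codon 3 (CAG, Gln): 1 synonymous substitution.
Codon 4 (CAG, Gln): 1 synonymous substitution.
Total: 1 + 1 + 1 + 1 = 4.

4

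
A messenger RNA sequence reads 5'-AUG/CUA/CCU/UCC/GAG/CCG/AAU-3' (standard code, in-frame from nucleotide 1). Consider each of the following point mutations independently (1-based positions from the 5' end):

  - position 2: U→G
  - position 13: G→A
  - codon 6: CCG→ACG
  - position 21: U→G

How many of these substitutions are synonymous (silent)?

0

Codon 1: AUG (Met) → AGG (Arg) — missense.
Codon 5: GAG (Glu) → AAG (Lys) — missense.
Codon 6: CCG (Pro) → ACG (Thr) — missense.
Codon 7: AAU (Asn) → AAG (Lys) — missense.
Synonymous: 0 of 4.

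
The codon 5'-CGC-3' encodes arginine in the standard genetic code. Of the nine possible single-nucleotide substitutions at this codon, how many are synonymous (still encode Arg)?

3

Position 1: none → 0 synonymous.
Position 2: none → 0 synonymous.
Position 3: CGT, CGA, CGG → 3 synonymous.
Total: 0 + 0 + 3 = 3.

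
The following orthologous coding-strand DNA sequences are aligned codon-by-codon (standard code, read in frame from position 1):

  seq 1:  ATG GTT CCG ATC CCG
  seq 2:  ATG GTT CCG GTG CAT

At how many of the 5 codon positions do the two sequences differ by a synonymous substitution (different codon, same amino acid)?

0

Codon 1: ATG Met / ATG Met — identical.
Codon 2: GTT Val / GTT Val — identical.
Codon 3: CCG Pro / CCG Pro — identical.
Codon 4: ATC Ile / GTG Val — nonsynonymous.
Codon 5: CCG Pro / CAT His — nonsynonymous.
Synonymous differences: 0.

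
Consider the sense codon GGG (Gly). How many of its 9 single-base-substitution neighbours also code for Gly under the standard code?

3

Position 1: none → 0 synonymous.
Position 2: none → 0 synonymous.
Position 3: GGU, GGC, GGA → 3 synonymous.
Total: 0 + 0 + 3 = 3.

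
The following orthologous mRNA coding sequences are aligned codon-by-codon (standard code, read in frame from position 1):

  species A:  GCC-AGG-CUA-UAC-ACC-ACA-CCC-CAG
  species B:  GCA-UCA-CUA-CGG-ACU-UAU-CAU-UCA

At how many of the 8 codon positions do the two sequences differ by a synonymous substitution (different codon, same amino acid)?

Codon 1: GCC Ala / GCA Ala — synonymous.
Codon 2: AGG Arg / UCA Ser — nonsynonymous.
Codon 3: CUA Leu / CUA Leu — identical.
Codon 4: UAC Tyr / CGG Arg — nonsynonymous.
Codon 5: ACC Thr / ACU Thr — synonymous.
Codon 6: ACA Thr / UAU Tyr — nonsynonymous.
Codon 7: CCC Pro / CAU His — nonsynonymous.
Codon 8: CAG Gln / UCA Ser — nonsynonymous.
Synonymous differences: 2.

2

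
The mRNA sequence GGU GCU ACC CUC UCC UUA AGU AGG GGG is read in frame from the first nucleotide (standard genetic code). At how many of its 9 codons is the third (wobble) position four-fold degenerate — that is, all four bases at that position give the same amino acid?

Codon 1 GGU (Gly): third position 4-fold.
Codon 2 GCU (Ala): third position 4-fold.
Codon 3 ACC (Thr): third position 4-fold.
Codon 4 CUC (Leu): third position 4-fold.
Codon 5 UCC (Ser): third position 4-fold.
Codon 6 UUA (Leu): third position 2-fold.
Codon 7 AGU (Ser): third position 2-fold.
Codon 8 AGG (Arg): third position 2-fold.
Codon 9 GGG (Gly): third position 4-fold.
Four-fold degenerate third positions: 6.

6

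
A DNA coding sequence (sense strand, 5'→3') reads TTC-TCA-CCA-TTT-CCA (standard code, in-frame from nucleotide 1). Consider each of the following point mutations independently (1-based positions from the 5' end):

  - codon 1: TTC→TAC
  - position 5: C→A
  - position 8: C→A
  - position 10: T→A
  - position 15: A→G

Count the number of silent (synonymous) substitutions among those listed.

Codon 1: TTC (Phe) → TAC (Tyr) — missense.
Codon 2: TCA (Ser) → TAA (Stop) — nonsense.
Codon 3: CCA (Pro) → CAA (Gln) — missense.
Codon 4: TTT (Phe) → ATT (Ile) — missense.
Codon 5: CCA (Pro) → CCG (Pro) — synonymous.
Synonymous: 1 of 5.

1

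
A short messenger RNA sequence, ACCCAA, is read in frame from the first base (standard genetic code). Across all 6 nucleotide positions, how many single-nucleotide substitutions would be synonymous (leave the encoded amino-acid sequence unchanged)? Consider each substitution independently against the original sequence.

4

Codon 1 (ACC, Thr): 3 synonymous substitutions.
Codon 2 (CAA, Gln): 1 synonymous substitution.
Total: 3 + 1 = 4.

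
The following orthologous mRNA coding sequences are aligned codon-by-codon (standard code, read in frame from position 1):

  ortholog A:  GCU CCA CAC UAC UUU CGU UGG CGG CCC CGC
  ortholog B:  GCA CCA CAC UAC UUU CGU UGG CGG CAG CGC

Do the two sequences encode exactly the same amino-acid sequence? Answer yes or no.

Codon 1: GCU Ala / GCA Ala — synonymous.
Codon 2: CCA Pro / CCA Pro — identical.
Codon 3: CAC His / CAC His — identical.
Codon 4: UAC Tyr / UAC Tyr — identical.
Codon 5: UUU Phe / UUU Phe — identical.
Codon 6: CGU Arg / CGU Arg — identical.
Codon 7: UGG Trp / UGG Trp — identical.
Codon 8: CGG Arg / CGG Arg — identical.
Codon 9: CCC Pro / CAG Gln — nonsynonymous.
Codon 10: CGC Arg / CGC Arg — identical.
Nonsynonymous differences: 1 → different protein.

no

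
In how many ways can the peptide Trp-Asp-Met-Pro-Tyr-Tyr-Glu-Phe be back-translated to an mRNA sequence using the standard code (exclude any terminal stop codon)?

Trp: 1 codon.
Asp: 2 codons.
Met: 1 codon.
Pro: 4 codons.
Tyr: 2 codons.
Tyr: 2 codons.
Glu: 2 codons.
Phe: 2 codons.
1 × 2 × 1 × 4 × 2 × 2 × 2 × 2 = 128.

128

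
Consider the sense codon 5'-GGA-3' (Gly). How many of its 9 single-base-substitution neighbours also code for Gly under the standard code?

3

Position 1: none → 0 synonymous.
Position 2: none → 0 synonymous.
Position 3: GGU, GGC, GGG → 3 synonymous.
Total: 0 + 0 + 3 = 3.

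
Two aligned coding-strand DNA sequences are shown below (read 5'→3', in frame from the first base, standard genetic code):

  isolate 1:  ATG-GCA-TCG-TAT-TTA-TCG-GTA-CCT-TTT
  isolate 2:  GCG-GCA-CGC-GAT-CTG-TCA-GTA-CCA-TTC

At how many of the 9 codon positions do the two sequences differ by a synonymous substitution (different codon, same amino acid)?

Codon 1: ATG Met / GCG Ala — nonsynonymous.
Codon 2: GCA Ala / GCA Ala — identical.
Codon 3: TCG Ser / CGC Arg — nonsynonymous.
Codon 4: TAT Tyr / GAT Asp — nonsynonymous.
Codon 5: TTA Leu / CTG Leu — synonymous.
Codon 6: TCG Ser / TCA Ser — synonymous.
Codon 7: GTA Val / GTA Val — identical.
Codon 8: CCT Pro / CCA Pro — synonymous.
Codon 9: TTT Phe / TTC Phe — synonymous.
Synonymous differences: 4.

4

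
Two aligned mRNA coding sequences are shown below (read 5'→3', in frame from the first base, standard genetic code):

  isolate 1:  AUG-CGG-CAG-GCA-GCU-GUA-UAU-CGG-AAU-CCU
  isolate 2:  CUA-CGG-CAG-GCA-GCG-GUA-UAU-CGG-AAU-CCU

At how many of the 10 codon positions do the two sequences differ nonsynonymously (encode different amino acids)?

Codon 1: AUG Met / CUA Leu — nonsynonymous.
Codon 2: CGG Arg / CGG Arg — identical.
Codon 3: CAG Gln / CAG Gln — identical.
Codon 4: GCA Ala / GCA Ala — identical.
Codon 5: GCU Ala / GCG Ala — synonymous.
Codon 6: GUA Val / GUA Val — identical.
Codon 7: UAU Tyr / UAU Tyr — identical.
Codon 8: CGG Arg / CGG Arg — identical.
Codon 9: AAU Asn / AAU Asn — identical.
Codon 10: CCU Pro / CCU Pro — identical.
Nonsynonymous differences: 1.

1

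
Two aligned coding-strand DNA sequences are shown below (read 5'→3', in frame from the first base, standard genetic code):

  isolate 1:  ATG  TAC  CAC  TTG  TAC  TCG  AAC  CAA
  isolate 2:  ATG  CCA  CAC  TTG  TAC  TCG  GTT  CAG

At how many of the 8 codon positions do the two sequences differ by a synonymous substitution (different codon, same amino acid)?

1

Codon 1: ATG Met / ATG Met — identical.
Codon 2: TAC Tyr / CCA Pro — nonsynonymous.
Codon 3: CAC His / CAC His — identical.
Codon 4: TTG Leu / TTG Leu — identical.
Codon 5: TAC Tyr / TAC Tyr — identical.
Codon 6: TCG Ser / TCG Ser — identical.
Codon 7: AAC Asn / GTT Val — nonsynonymous.
Codon 8: CAA Gln / CAG Gln — synonymous.
Synonymous differences: 1.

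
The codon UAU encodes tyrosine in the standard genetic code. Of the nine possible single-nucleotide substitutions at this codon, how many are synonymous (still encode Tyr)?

1

Position 1: none → 0 synonymous.
Position 2: none → 0 synonymous.
Position 3: UAC → 1 synonymous.
Total: 0 + 0 + 1 = 1.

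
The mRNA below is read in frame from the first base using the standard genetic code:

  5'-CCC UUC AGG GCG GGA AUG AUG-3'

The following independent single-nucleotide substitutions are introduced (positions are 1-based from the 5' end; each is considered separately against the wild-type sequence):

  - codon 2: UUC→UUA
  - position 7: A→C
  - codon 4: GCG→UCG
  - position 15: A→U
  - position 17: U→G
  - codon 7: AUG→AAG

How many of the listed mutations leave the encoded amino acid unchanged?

Codon 2: UUC (Phe) → UUA (Leu) — missense.
Codon 3: AGG (Arg) → CGG (Arg) — synonymous.
Codon 4: GCG (Ala) → UCG (Ser) — missense.
Codon 5: GGA (Gly) → GGU (Gly) — synonymous.
Codon 6: AUG (Met) → AGG (Arg) — missense.
Codon 7: AUG (Met) → AAG (Lys) — missense.
Synonymous: 2 of 6.

2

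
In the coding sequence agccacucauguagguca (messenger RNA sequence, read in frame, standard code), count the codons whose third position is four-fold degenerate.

2

Codon 1 AGC (Ser): third position 2-fold.
Codon 2 CAC (His): third position 2-fold.
Codon 3 UCA (Ser): third position 4-fold.
Codon 4 UGU (Cys): third position 2-fold.
Codon 5 AGG (Arg): third position 2-fold.
Codon 6 UCA (Ser): third position 4-fold.
Four-fold degenerate third positions: 2.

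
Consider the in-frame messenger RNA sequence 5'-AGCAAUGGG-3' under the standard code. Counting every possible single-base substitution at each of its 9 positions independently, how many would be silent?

Codon 1 (AGC, Ser): 1 synonymous substitution.
Codon 2 (AAU, Asn): 1 synonymous substitution.
Codon 3 (GGG, Gly): 3 synonymous substitutions.
Total: 1 + 1 + 3 = 5.

5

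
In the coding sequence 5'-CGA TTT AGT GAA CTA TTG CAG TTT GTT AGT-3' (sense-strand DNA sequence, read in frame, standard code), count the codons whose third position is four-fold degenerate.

3

Codon 1 CGA (Arg): third position 4-fold.
Codon 2 TTT (Phe): third position 2-fold.
Codon 3 AGT (Ser): third position 2-fold.
Codon 4 GAA (Glu): third position 2-fold.
Codon 5 CTA (Leu): third position 4-fold.
Codon 6 TTG (Leu): third position 2-fold.
Codon 7 CAG (Gln): third position 2-fold.
Codon 8 TTT (Phe): third position 2-fold.
Codon 9 GTT (Val): third position 4-fold.
Codon 10 AGT (Ser): third position 2-fold.
Four-fold degenerate third positions: 3.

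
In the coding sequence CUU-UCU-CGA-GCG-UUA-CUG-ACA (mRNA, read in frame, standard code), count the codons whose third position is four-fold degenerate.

6

Codon 1 CUU (Leu): third position 4-fold.
Codon 2 UCU (Ser): third position 4-fold.
Codon 3 CGA (Arg): third position 4-fold.
Codon 4 GCG (Ala): third position 4-fold.
Codon 5 UUA (Leu): third position 2-fold.
Codon 6 CUG (Leu): third position 4-fold.
Codon 7 ACA (Thr): third position 4-fold.
Four-fold degenerate third positions: 6.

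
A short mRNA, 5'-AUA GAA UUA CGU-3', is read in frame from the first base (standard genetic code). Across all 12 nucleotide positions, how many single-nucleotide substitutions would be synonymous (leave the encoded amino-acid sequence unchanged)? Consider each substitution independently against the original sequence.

8

Codon 1 (AUA, Ile): 2 synonymous substitutions.
Codon 2 (GAA, Glu): 1 synonymous substitution.
Codon 3 (UUA, Leu): 2 synonymous substitutions.
Codon 4 (CGU, Arg): 3 synonymous substitutions.
Total: 2 + 1 + 2 + 3 = 8.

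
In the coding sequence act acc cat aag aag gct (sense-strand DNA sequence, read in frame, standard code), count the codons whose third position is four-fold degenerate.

Codon 1 ACT (Thr): third position 4-fold.
Codon 2 ACC (Thr): third position 4-fold.
Codon 3 CAT (His): third position 2-fold.
Codon 4 AAG (Lys): third position 2-fold.
Codon 5 AAG (Lys): third position 2-fold.
Codon 6 GCT (Ala): third position 4-fold.
Four-fold degenerate third positions: 3.

3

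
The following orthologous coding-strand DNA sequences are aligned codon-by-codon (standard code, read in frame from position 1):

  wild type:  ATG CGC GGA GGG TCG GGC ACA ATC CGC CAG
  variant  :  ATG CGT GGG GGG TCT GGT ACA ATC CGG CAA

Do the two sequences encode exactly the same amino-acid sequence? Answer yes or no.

yes

Codon 1: ATG Met / ATG Met — identical.
Codon 2: CGC Arg / CGT Arg — synonymous.
Codon 3: GGA Gly / GGG Gly — synonymous.
Codon 4: GGG Gly / GGG Gly — identical.
Codon 5: TCG Ser / TCT Ser — synonymous.
Codon 6: GGC Gly / GGT Gly — synonymous.
Codon 7: ACA Thr / ACA Thr — identical.
Codon 8: ATC Ile / ATC Ile — identical.
Codon 9: CGC Arg / CGG Arg — synonymous.
Codon 10: CAG Gln / CAA Gln — synonymous.
Nonsynonymous differences: 0 → same protein.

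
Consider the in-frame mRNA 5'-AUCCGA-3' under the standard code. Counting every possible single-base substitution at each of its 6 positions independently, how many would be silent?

Codon 1 (AUC, Ile): 2 synonymous substitutions.
Codon 2 (CGA, Arg): 4 synonymous substitutions.
Total: 2 + 4 = 6.

6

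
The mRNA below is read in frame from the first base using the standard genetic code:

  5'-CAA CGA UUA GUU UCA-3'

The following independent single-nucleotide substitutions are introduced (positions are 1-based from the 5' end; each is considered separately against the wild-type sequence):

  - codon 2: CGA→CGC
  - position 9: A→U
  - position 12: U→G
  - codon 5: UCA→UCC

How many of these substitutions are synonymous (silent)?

Codon 2: CGA (Arg) → CGC (Arg) — synonymous.
Codon 3: UUA (Leu) → UUU (Phe) — missense.
Codon 4: GUU (Val) → GUG (Val) — synonymous.
Codon 5: UCA (Ser) → UCC (Ser) — synonymous.
Synonymous: 3 of 4.

3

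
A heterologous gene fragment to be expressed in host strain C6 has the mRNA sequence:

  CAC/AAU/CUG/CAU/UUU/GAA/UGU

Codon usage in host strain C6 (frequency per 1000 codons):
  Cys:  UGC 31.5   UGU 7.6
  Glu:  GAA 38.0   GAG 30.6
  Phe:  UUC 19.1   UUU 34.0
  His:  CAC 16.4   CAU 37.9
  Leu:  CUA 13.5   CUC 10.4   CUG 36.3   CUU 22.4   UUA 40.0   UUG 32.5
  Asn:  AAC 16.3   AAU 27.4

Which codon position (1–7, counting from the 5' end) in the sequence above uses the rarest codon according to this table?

7

Codon 1 CAC (His): 16.4 per 1000.
Codon 2 AAU (Asn): 27.4 per 1000.
Codon 3 CUG (Leu): 36.3 per 1000.
Codon 4 CAU (His): 37.9 per 1000.
Codon 5 UUU (Phe): 34.0 per 1000.
Codon 6 GAA (Glu): 38.0 per 1000.
Codon 7 UGU (Cys): 7.6 per 1000.
Lowest frequency is 7.6 at codon 7.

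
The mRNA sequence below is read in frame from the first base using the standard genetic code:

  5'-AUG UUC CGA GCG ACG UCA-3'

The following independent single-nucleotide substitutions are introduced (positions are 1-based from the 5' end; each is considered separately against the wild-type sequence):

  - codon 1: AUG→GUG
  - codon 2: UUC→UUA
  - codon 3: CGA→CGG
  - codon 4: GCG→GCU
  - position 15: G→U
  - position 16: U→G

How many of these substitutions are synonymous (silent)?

3

Codon 1: AUG (Met) → GUG (Val) — missense.
Codon 2: UUC (Phe) → UUA (Leu) — missense.
Codon 3: CGA (Arg) → CGG (Arg) — synonymous.
Codon 4: GCG (Ala) → GCU (Ala) — synonymous.
Codon 5: ACG (Thr) → ACU (Thr) — synonymous.
Codon 6: UCA (Ser) → GCA (Ala) — missense.
Synonymous: 3 of 6.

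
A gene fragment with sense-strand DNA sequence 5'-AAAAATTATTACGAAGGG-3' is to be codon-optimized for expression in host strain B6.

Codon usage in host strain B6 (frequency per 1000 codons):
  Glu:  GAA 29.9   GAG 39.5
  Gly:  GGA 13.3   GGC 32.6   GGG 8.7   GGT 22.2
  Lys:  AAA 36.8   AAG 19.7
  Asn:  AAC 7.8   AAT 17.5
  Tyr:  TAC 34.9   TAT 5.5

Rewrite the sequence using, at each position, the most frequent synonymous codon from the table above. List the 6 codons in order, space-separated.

AAA AAT TAC TAC GAG GGC

Codon 1 (Lys): best is AAA at 36.8.
Codon 2 (Asn): best is AAT at 17.5.
Codon 3 (Tyr): best is TAC at 34.9.
Codon 4 (Tyr): best is TAC at 34.9.
Codon 5 (Glu): best is GAG at 39.5.
Codon 6 (Gly): best is GGC at 32.6.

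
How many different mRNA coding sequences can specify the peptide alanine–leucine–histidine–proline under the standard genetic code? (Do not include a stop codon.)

192

Ala: 4 codons.
Leu: 6 codons.
His: 2 codons.
Pro: 4 codons.
4 × 6 × 2 × 4 = 192.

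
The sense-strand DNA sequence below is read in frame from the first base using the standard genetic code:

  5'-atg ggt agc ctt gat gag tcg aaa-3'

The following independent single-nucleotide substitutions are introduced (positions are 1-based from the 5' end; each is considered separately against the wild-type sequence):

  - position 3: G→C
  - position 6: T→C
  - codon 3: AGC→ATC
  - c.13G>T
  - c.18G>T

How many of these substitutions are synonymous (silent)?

1

Codon 1: ATG (Met) → ATC (Ile) — missense.
Codon 2: GGT (Gly) → GGC (Gly) — synonymous.
Codon 3: AGC (Ser) → ATC (Ile) — missense.
Codon 5: GAT (Asp) → TAT (Tyr) — missense.
Codon 6: GAG (Glu) → GAT (Asp) — missense.
Synonymous: 1 of 5.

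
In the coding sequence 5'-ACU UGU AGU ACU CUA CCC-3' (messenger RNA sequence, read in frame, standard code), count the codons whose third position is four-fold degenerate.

4

Codon 1 ACU (Thr): third position 4-fold.
Codon 2 UGU (Cys): third position 2-fold.
Codon 3 AGU (Ser): third position 2-fold.
Codon 4 ACU (Thr): third position 4-fold.
Codon 5 CUA (Leu): third position 4-fold.
Codon 6 CCC (Pro): third position 4-fold.
Four-fold degenerate third positions: 4.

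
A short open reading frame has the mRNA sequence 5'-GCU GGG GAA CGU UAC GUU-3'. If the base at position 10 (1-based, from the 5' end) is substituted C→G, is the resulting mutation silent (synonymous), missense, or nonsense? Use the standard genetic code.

Position 10 falls in codon 4: CGU → Arg.
After the substitution the codon is GGU → Gly.
Arg ≠ Gly, so this is a missense mutation.

missense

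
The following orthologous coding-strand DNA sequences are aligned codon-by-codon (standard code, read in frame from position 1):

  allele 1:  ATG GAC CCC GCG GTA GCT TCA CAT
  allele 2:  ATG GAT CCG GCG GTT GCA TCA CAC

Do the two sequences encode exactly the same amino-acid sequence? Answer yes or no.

yes

Codon 1: ATG Met / ATG Met — identical.
Codon 2: GAC Asp / GAT Asp — synonymous.
Codon 3: CCC Pro / CCG Pro — synonymous.
Codon 4: GCG Ala / GCG Ala — identical.
Codon 5: GTA Val / GTT Val — synonymous.
Codon 6: GCT Ala / GCA Ala — synonymous.
Codon 7: TCA Ser / TCA Ser — identical.
Codon 8: CAT His / CAC His — synonymous.
Nonsynonymous differences: 0 → same protein.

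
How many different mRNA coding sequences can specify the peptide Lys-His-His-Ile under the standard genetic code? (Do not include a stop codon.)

Lys: 2 codons.
His: 2 codons.
His: 2 codons.
Ile: 3 codons.
2 × 2 × 2 × 3 = 24.

24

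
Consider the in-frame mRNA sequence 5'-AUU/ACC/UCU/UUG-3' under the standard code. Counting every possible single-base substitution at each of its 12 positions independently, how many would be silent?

Codon 1 (AUU, Ile): 2 synonymous substitutions.
Codon 2 (ACC, Thr): 3 synonymous substitutions.
Codon 3 (UCU, Ser): 3 synonymous substitutions.
Codon 4 (UUG, Leu): 2 synonymous substitutions.
Total: 2 + 3 + 3 + 2 = 10.

10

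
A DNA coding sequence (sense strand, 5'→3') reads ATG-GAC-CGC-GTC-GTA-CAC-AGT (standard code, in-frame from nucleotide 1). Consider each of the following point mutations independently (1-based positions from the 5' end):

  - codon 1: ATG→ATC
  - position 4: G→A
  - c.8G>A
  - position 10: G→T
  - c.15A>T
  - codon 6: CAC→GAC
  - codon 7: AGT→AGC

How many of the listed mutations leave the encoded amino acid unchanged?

Codon 1: ATG (Met) → ATC (Ile) — missense.
Codon 2: GAC (Asp) → AAC (Asn) — missense.
Codon 3: CGC (Arg) → CAC (His) — missense.
Codon 4: GTC (Val) → TTC (Phe) — missense.
Codon 5: GTA (Val) → GTT (Val) — synonymous.
Codon 6: CAC (His) → GAC (Asp) — missense.
Codon 7: AGT (Ser) → AGC (Ser) — synonymous.
Synonymous: 2 of 7.

2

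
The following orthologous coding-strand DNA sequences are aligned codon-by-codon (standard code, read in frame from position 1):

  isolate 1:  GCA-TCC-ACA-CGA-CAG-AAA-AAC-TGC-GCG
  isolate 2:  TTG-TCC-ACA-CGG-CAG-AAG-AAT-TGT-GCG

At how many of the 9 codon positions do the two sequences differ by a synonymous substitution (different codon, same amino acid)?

4

Codon 1: GCA Ala / TTG Leu — nonsynonymous.
Codon 2: TCC Ser / TCC Ser — identical.
Codon 3: ACA Thr / ACA Thr — identical.
Codon 4: CGA Arg / CGG Arg — synonymous.
Codon 5: CAG Gln / CAG Gln — identical.
Codon 6: AAA Lys / AAG Lys — synonymous.
Codon 7: AAC Asn / AAT Asn — synonymous.
Codon 8: TGC Cys / TGT Cys — synonymous.
Codon 9: GCG Ala / GCG Ala — identical.
Synonymous differences: 4.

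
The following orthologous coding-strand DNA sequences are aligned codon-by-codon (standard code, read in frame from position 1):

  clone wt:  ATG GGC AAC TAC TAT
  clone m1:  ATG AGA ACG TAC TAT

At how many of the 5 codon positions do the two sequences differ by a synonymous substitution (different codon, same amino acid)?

0

Codon 1: ATG Met / ATG Met — identical.
Codon 2: GGC Gly / AGA Arg — nonsynonymous.
Codon 3: AAC Asn / ACG Thr — nonsynonymous.
Codon 4: TAC Tyr / TAC Tyr — identical.
Codon 5: TAT Tyr / TAT Tyr — identical.
Synonymous differences: 0.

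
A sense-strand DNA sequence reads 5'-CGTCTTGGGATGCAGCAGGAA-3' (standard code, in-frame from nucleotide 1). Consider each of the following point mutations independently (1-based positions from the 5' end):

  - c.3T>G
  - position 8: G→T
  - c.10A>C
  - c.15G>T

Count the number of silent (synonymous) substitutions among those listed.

1

Codon 1: CGT (Arg) → CGG (Arg) — synonymous.
Codon 3: GGG (Gly) → GTG (Val) — missense.
Codon 4: ATG (Met) → CTG (Leu) — missense.
Codon 5: CAG (Gln) → CAT (His) — missense.
Synonymous: 1 of 4.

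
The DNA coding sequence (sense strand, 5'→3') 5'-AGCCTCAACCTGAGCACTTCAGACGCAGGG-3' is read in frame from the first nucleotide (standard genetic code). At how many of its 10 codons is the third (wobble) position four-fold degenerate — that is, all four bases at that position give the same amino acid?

Codon 1 AGC (Ser): third position 2-fold.
Codon 2 CTC (Leu): third position 4-fold.
Codon 3 AAC (Asn): third position 2-fold.
Codon 4 CTG (Leu): third position 4-fold.
Codon 5 AGC (Ser): third position 2-fold.
Codon 6 ACT (Thr): third position 4-fold.
Codon 7 TCA (Ser): third position 4-fold.
Codon 8 GAC (Asp): third position 2-fold.
Codon 9 GCA (Ala): third position 4-fold.
Codon 10 GGG (Gly): third position 4-fold.
Four-fold degenerate third positions: 6.

6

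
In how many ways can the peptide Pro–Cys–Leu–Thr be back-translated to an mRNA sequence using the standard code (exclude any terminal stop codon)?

Pro: 4 codons.
Cys: 2 codons.
Leu: 6 codons.
Thr: 4 codons.
4 × 2 × 6 × 4 = 192.

192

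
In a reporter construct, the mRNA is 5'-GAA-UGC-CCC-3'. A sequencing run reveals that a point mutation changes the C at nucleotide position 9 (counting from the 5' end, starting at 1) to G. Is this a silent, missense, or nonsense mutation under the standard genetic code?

Position 9 falls in codon 3: CCC → Pro.
After the substitution the codon is CCG → Pro.
Both encode Pro, so the change is synonymous.

silent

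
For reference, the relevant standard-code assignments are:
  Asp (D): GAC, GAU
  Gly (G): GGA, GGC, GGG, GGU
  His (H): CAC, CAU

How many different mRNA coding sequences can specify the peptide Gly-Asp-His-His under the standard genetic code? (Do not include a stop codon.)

Gly: 4 codons.
Asp: 2 codons.
His: 2 codons.
His: 2 codons.
4 × 2 × 2 × 2 = 32.

32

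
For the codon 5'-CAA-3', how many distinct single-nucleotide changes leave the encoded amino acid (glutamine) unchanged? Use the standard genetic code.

Position 1: none → 0 synonymous.
Position 2: none → 0 synonymous.
Position 3: CAG → 1 synonymous.
Total: 0 + 0 + 1 = 1.

1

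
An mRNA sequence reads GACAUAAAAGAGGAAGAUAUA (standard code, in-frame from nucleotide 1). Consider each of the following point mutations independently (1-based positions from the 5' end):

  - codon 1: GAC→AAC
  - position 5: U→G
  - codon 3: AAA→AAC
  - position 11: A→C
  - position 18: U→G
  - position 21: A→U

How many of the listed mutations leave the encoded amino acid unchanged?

1

Codon 1: GAC (Asp) → AAC (Asn) — missense.
Codon 2: AUA (Ile) → AGA (Arg) — missense.
Codon 3: AAA (Lys) → AAC (Asn) — missense.
Codon 4: GAG (Glu) → GCG (Ala) — missense.
Codon 6: GAU (Asp) → GAG (Glu) — missense.
Codon 7: AUA (Ile) → AUU (Ile) — synonymous.
Synonymous: 1 of 6.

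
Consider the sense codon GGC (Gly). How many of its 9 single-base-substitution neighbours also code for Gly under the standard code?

Position 1: none → 0 synonymous.
Position 2: none → 0 synonymous.
Position 3: GGT, GGA, GGG → 3 synonymous.
Total: 0 + 0 + 3 = 3.

3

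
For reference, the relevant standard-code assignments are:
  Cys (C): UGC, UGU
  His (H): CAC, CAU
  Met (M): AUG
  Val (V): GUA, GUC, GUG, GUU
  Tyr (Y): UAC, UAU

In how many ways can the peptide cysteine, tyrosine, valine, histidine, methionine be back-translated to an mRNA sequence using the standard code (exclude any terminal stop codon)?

32

Cys: 2 codons.
Tyr: 2 codons.
Val: 4 codons.
His: 2 codons.
Met: 1 codon.
2 × 2 × 4 × 2 × 1 = 32.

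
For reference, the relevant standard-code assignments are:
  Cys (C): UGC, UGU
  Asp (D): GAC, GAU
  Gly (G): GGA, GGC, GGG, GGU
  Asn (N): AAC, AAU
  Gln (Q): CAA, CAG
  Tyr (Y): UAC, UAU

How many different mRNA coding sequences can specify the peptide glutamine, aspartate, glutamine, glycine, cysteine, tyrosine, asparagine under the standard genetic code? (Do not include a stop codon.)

256

Gln: 2 codons.
Asp: 2 codons.
Gln: 2 codons.
Gly: 4 codons.
Cys: 2 codons.
Tyr: 2 codons.
Asn: 2 codons.
2 × 2 × 2 × 4 × 2 × 2 × 2 = 256.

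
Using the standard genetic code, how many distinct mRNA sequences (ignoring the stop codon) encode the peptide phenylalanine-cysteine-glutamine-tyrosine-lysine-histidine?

64

Phe: 2 codons.
Cys: 2 codons.
Gln: 2 codons.
Tyr: 2 codons.
Lys: 2 codons.
His: 2 codons.
2 × 2 × 2 × 2 × 2 × 2 = 64.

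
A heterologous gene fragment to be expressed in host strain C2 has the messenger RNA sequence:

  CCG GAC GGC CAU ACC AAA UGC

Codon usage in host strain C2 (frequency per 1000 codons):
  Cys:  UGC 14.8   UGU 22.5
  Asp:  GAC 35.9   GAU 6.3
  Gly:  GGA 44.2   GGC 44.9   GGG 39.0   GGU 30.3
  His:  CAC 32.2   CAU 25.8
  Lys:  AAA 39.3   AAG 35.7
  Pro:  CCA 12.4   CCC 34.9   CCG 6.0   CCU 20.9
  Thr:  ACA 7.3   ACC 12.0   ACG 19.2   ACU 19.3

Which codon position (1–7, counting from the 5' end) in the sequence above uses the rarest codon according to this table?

Codon 1 CCG (Pro): 6.0 per 1000.
Codon 2 GAC (Asp): 35.9 per 1000.
Codon 3 GGC (Gly): 44.9 per 1000.
Codon 4 CAU (His): 25.8 per 1000.
Codon 5 ACC (Thr): 12.0 per 1000.
Codon 6 AAA (Lys): 39.3 per 1000.
Codon 7 UGC (Cys): 14.8 per 1000.
Lowest frequency is 6.0 at codon 1.

1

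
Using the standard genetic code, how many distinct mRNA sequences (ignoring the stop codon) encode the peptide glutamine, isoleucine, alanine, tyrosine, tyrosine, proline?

384

Gln: 2 codons.
Ile: 3 codons.
Ala: 4 codons.
Tyr: 2 codons.
Tyr: 2 codons.
Pro: 4 codons.
2 × 3 × 4 × 2 × 2 × 4 = 384.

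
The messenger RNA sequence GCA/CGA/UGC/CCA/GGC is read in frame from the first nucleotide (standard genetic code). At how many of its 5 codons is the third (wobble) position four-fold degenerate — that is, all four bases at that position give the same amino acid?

4

Codon 1 GCA (Ala): third position 4-fold.
Codon 2 CGA (Arg): third position 4-fold.
Codon 3 UGC (Cys): third position 2-fold.
Codon 4 CCA (Pro): third position 4-fold.
Codon 5 GGC (Gly): third position 4-fold.
Four-fold degenerate third positions: 4.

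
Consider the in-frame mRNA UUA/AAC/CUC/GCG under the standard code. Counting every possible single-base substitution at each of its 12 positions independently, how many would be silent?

Codon 1 (UUA, Leu): 2 synonymous substitutions.
Codon 2 (AAC, Asn): 1 synonymous substitution.
Codon 3 (CUC, Leu): 3 synonymous substitutions.
Codon 4 (GCG, Ala): 3 synonymous substitutions.
Total: 2 + 1 + 3 + 3 = 9.

9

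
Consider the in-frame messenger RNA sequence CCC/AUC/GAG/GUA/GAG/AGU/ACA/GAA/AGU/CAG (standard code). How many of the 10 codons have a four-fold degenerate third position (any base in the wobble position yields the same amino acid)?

Codon 1 CCC (Pro): third position 4-fold.
Codon 2 AUC (Ile): third position 3-fold.
Codon 3 GAG (Glu): third position 2-fold.
Codon 4 GUA (Val): third position 4-fold.
Codon 5 GAG (Glu): third position 2-fold.
Codon 6 AGU (Ser): third position 2-fold.
Codon 7 ACA (Thr): third position 4-fold.
Codon 8 GAA (Glu): third position 2-fold.
Codon 9 AGU (Ser): third position 2-fold.
Codon 10 CAG (Gln): third position 2-fold.
Four-fold degenerate third positions: 3.

3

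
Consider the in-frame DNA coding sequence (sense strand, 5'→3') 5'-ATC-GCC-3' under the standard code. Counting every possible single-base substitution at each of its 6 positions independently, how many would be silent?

Codon 1 (ATC, Ile): 2 synonymous substitutions.
Codon 2 (GCC, Ala): 3 synonymous substitutions.
Total: 2 + 3 = 5.

5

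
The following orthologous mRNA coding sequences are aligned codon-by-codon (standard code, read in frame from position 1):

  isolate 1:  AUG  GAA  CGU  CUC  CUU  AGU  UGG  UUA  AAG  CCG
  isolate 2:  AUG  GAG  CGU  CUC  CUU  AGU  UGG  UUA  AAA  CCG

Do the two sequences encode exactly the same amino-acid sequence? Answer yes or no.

yes

Codon 1: AUG Met / AUG Met — identical.
Codon 2: GAA Glu / GAG Glu — synonymous.
Codon 3: CGU Arg / CGU Arg — identical.
Codon 4: CUC Leu / CUC Leu — identical.
Codon 5: CUU Leu / CUU Leu — identical.
Codon 6: AGU Ser / AGU Ser — identical.
Codon 7: UGG Trp / UGG Trp — identical.
Codon 8: UUA Leu / UUA Leu — identical.
Codon 9: AAG Lys / AAA Lys — synonymous.
Codon 10: CCG Pro / CCG Pro — identical.
Nonsynonymous differences: 0 → same protein.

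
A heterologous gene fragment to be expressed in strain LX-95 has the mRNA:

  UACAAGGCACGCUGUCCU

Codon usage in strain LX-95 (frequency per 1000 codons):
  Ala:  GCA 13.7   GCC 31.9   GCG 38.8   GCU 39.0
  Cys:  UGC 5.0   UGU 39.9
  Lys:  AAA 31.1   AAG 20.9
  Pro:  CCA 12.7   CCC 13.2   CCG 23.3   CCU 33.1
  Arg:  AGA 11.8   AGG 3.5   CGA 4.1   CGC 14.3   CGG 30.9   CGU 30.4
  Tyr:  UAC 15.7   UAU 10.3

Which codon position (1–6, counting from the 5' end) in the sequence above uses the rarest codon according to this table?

Codon 1 UAC (Tyr): 15.7 per 1000.
Codon 2 AAG (Lys): 20.9 per 1000.
Codon 3 GCA (Ala): 13.7 per 1000.
Codon 4 CGC (Arg): 14.3 per 1000.
Codon 5 UGU (Cys): 39.9 per 1000.
Codon 6 CCU (Pro): 33.1 per 1000.
Lowest frequency is 13.7 at codon 3.

3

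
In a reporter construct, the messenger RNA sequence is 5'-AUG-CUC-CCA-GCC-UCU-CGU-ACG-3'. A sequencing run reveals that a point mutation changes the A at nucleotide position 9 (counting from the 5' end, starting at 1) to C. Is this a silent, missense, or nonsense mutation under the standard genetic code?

Position 9 falls in codon 3: CCA → Pro.
After the substitution the codon is CCC → Pro.
Both encode Pro, so the change is synonymous.

silent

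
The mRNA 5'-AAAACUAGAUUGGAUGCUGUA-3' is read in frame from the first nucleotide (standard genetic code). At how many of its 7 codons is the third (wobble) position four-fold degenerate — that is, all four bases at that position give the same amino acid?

Codon 1 AAA (Lys): third position 2-fold.
Codon 2 ACU (Thr): third position 4-fold.
Codon 3 AGA (Arg): third position 2-fold.
Codon 4 UUG (Leu): third position 2-fold.
Codon 5 GAU (Asp): third position 2-fold.
Codon 6 GCU (Ala): third position 4-fold.
Codon 7 GUA (Val): third position 4-fold.
Four-fold degenerate third positions: 3.

3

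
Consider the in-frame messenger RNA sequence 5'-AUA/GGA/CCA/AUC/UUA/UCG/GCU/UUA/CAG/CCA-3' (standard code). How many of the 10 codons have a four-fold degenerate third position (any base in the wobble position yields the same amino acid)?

Codon 1 AUA (Ile): third position 3-fold.
Codon 2 GGA (Gly): third position 4-fold.
Codon 3 CCA (Pro): third position 4-fold.
Codon 4 AUC (Ile): third position 3-fold.
Codon 5 UUA (Leu): third position 2-fold.
Codon 6 UCG (Ser): third position 4-fold.
Codon 7 GCU (Ala): third position 4-fold.
Codon 8 UUA (Leu): third position 2-fold.
Codon 9 CAG (Gln): third position 2-fold.
Codon 10 CCA (Pro): third position 4-fold.
Four-fold degenerate third positions: 5.

5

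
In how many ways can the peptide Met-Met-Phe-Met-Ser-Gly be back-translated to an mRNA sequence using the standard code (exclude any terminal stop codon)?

48

Met: 1 codon.
Met: 1 codon.
Phe: 2 codons.
Met: 1 codon.
Ser: 6 codons.
Gly: 4 codons.
1 × 1 × 2 × 1 × 6 × 4 = 48.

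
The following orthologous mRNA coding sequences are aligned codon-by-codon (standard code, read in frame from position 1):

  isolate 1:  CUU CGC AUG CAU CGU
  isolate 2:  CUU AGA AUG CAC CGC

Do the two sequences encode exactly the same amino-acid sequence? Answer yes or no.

yes

Codon 1: CUU Leu / CUU Leu — identical.
Codon 2: CGC Arg / AGA Arg — synonymous.
Codon 3: AUG Met / AUG Met — identical.
Codon 4: CAU His / CAC His — synonymous.
Codon 5: CGU Arg / CGC Arg — synonymous.
Nonsynonymous differences: 0 → same protein.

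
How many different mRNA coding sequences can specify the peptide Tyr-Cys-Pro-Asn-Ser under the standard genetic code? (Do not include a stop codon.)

Tyr: 2 codons.
Cys: 2 codons.
Pro: 4 codons.
Asn: 2 codons.
Ser: 6 codons.
2 × 2 × 4 × 2 × 6 = 192.

192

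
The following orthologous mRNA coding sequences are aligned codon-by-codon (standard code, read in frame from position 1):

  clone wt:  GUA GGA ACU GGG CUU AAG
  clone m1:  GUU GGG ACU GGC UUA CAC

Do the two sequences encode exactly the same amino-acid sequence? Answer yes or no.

Codon 1: GUA Val / GUU Val — synonymous.
Codon 2: GGA Gly / GGG Gly — synonymous.
Codon 3: ACU Thr / ACU Thr — identical.
Codon 4: GGG Gly / GGC Gly — synonymous.
Codon 5: CUU Leu / UUA Leu — synonymous.
Codon 6: AAG Lys / CAC His — nonsynonymous.
Nonsynonymous differences: 1 → different protein.

no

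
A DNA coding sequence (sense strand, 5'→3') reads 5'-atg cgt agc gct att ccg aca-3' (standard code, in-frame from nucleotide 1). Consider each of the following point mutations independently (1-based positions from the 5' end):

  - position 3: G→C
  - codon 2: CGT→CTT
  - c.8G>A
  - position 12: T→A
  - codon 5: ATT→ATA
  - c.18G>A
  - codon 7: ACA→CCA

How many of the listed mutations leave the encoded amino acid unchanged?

Codon 1: ATG (Met) → ATC (Ile) — missense.
Codon 2: CGT (Arg) → CTT (Leu) — missense.
Codon 3: AGC (Ser) → AAC (Asn) — missense.
Codon 4: GCT (Ala) → GCA (Ala) — synonymous.
Codon 5: ATT (Ile) → ATA (Ile) — synonymous.
Codon 6: CCG (Pro) → CCA (Pro) — synonymous.
Codon 7: ACA (Thr) → CCA (Pro) — missense.
Synonymous: 3 of 7.

3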